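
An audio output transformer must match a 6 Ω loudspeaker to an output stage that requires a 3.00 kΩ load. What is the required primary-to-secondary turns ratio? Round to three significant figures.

Z_p/Z_s = (N_p/N_s)², so N_p/N_s = √(3000/6) = √500 = 22.4.

N_p/N_s ≈ 22.4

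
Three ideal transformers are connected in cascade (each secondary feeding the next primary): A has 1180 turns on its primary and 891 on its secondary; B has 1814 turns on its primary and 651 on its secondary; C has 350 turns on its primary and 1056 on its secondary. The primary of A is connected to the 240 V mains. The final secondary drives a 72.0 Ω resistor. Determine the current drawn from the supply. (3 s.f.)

I_supply ≈ 2.23 A

Secondary of A: V = 240.00 × 891/1180 = 181.22 V.
Secondary of B: V = 181.22 × 651/1814 = 65.036 V.
Secondary of C: V = 65.036 × 1056/350 = 196.22 V.
I_load = 196.22/72.0 = 2.7253 A, so P_out = 196.22 × 2.7253 = 534.76 W.
All ideal ⇒ P_in = P_out, so I_supply = 534.76/240 = 2.23 A.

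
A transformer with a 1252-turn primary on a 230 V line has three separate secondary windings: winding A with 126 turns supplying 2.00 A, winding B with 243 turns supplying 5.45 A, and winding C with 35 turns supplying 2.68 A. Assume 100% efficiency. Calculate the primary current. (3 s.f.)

V_A = 230 × 126/1252 = 23.147 V; V_B = 230 × 243/1252 = 44.641 V; V_C = 230 × 35/1252 = 6.4297 V.
P_out = V_A I_A + V_B I_B + V_C I_C = 23.147×2.00 + 44.641×5.45 + 6.4297×2.68 = 46.294 + 243.29 + 17.232 = 306.82 W.
Ideal ⇒ P_in = P_out, so I_p = P_out/V_p = 306.82/230 = 1.33 A.

I_p ≈ 1.33 A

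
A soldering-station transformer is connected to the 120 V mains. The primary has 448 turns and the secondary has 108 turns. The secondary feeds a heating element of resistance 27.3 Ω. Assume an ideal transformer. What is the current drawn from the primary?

I_p ≈ 0.255 A

V_s = V_p × N_s/N_p = 120 × 108/448 = 28.929 V.
I_s = V_s/R = 28.929/27.3 = 1.0597 A.
For an ideal transformer I_p N_p = I_s N_s, so I_p = 1.0597 × 108/448 = 0.255 A.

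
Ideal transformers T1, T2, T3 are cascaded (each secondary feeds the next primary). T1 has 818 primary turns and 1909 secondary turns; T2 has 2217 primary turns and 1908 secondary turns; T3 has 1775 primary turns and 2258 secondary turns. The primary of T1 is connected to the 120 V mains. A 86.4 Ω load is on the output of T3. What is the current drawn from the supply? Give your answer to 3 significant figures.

I_supply ≈ 9.07 A

After T1: V = 120.00 × 1909/818 = 280.05 V.
After T2: V = 280.05 × 1908/2217 = 241.02 V.
After T3: V = 241.02 × 2258/1775 = 306.60 V.
I_load = 306.60/86.4 = 3.5486 A, so P_out = 306.60 × 3.5486 = 1088.0 W.
All ideal ⇒ P_in = P_out, so I_supply = 1088.0/120 = 9.07 A.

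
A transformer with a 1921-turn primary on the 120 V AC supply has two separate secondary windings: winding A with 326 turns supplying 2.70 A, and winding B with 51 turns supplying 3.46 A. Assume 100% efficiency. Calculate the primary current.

V_A = 120 × 326/1921 = 20.364 V; V_B = 120 × 51/1921 = 3.1858 V.
P_out = V_A I_A + V_B I_B = 20.364×2.70 + 3.1858×3.46 = 54.984 + 11.023 = 66.007 W.
Ideal ⇒ P_in = P_out, so I_p = P_out/V_p = 66.007/120 = 0.550 A.

I_p ≈ 0.550 A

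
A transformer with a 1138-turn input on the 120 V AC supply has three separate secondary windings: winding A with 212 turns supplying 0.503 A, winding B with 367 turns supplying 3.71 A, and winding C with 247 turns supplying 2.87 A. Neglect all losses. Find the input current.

I_in ≈ 1.91 A

V_A = 120 × 212/1138 = 22.355 V; V_B = 120 × 367/1138 = 38.699 V; V_C = 120 × 247/1138 = 26.046 V.
P_out = V_A I_A + V_B I_B + V_C I_C = 22.355×0.503 + 38.699×3.71 + 26.046×2.87 = 11.245 + 143.58 + 74.751 = 229.57 W.
Ideal ⇒ P_in = P_out, so I_in = P_out/V_in = 229.57/120 = 1.91 A.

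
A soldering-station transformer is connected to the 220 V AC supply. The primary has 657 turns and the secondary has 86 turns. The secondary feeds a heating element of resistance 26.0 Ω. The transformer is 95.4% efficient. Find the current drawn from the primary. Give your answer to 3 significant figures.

V_s = 220 × 86/657 = 28.798 V.
I_s = V_s/R = 28.798/26.0 = 1.1076 A.
P_out = V_s I_s = 28.798 × 1.1076 = 31.896 W.
P_in = P_out/η = 31.896/0.954 = 33.434 W.
I_p = P_in/V_p = 33.434/220 = 0.152 A.

I_p ≈ 0.152 A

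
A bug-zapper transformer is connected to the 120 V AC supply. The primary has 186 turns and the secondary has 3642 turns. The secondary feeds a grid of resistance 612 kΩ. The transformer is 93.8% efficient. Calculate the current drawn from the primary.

I_p ≈ 0.0801 A

V_s = 120 × 3642/186 = 2349.7 V.
I_s = V_s/R = 2349.7/612000 = 0.0038393 A.
P_out = V_s I_s = 2349.7 × 0.0038393 = 9.0212 W.
P_in = P_out/η = 9.0212/0.938 = 9.6175 W.
I_p = P_in/V_p = 9.6175/120 = 0.0801 A.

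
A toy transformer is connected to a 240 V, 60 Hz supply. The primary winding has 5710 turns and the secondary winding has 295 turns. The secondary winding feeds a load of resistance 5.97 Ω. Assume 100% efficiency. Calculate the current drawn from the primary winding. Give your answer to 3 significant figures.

V_s = V_p × N_s/N_p = 240 × 295/5710 = 12.399 V.
I_s = V_s/R = 12.399/5.97 = 2.0769 A.
For an ideal transformer I_p N_p = I_s N_s, so I_p = 2.0769 × 295/5710 = 0.107 A.

I_p ≈ 0.107 A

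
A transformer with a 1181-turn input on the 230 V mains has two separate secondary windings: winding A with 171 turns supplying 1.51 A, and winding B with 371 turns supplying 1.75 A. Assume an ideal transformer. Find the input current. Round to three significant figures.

V_A = 230 × 171/1181 = 33.302 V; V_B = 230 × 371/1181 = 72.252 V.
P_out = V_A I_A + V_B I_B = 33.302×1.51 + 72.252×1.75 = 50.286 + 126.44 = 176.73 W.
Ideal ⇒ P_in = P_out, so I_in = P_out/V_in = 176.73/230 = 0.768 A.

I_in ≈ 0.768 A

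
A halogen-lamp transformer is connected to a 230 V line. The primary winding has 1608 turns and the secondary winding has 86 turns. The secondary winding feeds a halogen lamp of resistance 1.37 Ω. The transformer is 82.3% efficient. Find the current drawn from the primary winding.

V_s = 230 × 86/1608 = 12.301 V.
I_s = V_s/R = 12.301/1.37 = 8.9788 A.
P_out = V_s I_s = 12.301 × 8.9788 = 110.45 W.
P_in = P_out/η = 110.45/0.823 = 134.20 W.
I_p = P_in/V_p = 134.20/230 = 0.583 A.

I_p ≈ 0.583 A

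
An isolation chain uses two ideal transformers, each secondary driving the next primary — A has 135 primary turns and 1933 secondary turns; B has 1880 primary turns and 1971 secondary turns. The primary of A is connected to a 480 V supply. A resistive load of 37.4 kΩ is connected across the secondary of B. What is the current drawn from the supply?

After A: V = 480.00 × 1933/135 = 6872.9 V.
After B: V = 6872.9 × 1971/1880 = 7205.6 V.
I_load = 7205.6/37400 = 0.19266 A, so P_out = 7205.6 × 0.19266 = 1388.2 W.
All ideal ⇒ P_in = P_out, so I_supply = 1388.2/480 = 2.89 A.

I_supply ≈ 2.89 A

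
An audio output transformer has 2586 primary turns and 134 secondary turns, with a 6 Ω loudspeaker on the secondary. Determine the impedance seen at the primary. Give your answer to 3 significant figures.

Z_p = (N_p/N_s)² × Z_s = (2586/134)² × 6 = 2230 Ω.

Z_p ≈ 2230 Ω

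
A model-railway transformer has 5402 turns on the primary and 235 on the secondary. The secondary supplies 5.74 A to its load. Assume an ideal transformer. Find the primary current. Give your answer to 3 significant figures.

I_p ≈ 0.250 A

For an ideal transformer I_p/I_s = N_s/N_p, so I_p = 5.74 × 235/5402 = 0.250 A.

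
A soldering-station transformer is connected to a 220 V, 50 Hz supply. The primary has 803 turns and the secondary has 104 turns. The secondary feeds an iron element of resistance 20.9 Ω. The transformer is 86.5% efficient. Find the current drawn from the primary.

V_s = 220 × 104/803 = 28.493 V.
I_s = V_s/R = 28.493/20.9 = 1.3633 A.
P_out = V_s I_s = 28.493 × 1.3633 = 38.845 W.
P_in = P_out/η = 38.845/0.865 = 44.907 W.
I_p = P_in/V_p = 44.907/220 = 0.204 A.

I_p ≈ 0.204 A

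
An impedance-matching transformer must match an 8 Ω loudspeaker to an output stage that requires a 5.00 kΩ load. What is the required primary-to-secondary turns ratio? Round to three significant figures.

N_p/N_s ≈ 25.0

Z_p/Z_s = (N_p/N_s)², so N_p/N_s = √(5000/8) = √625 = 25.0.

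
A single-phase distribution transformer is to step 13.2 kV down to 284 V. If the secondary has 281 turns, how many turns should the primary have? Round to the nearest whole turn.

N_p = 13061 turns

N_p/N_s = V_p/V_s, so N_p = 281 × 13200/284 = 13060.6 ≈ 13061 turns.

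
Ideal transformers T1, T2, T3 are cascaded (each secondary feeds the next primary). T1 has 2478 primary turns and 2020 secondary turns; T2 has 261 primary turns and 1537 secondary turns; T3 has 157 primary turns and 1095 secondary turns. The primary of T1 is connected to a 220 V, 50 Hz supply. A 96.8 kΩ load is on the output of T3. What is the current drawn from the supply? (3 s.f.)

I_supply ≈ 2.55 A

After T1: V = 220.00 × 2020/2478 = 179.34 V.
After T2: V = 179.34 × 1537/261 = 1056.1 V.
After T3: V = 1056.1 × 1095/157 = 7365.8 V.
I_load = 7365.8/96800 = 0.076093 A, so P_out = 7365.8 × 0.076093 = 560.49 W.
All ideal ⇒ P_in = P_out, so I_supply = 560.49/220 = 2.55 A.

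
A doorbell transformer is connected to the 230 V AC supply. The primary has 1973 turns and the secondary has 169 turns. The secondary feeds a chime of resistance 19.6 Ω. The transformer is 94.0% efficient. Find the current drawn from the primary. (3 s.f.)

V_s = 230 × 169/1973 = 19.701 V.
I_s = V_s/R = 19.701/19.6 = 1.0052 A.
P_out = V_s I_s = 19.701 × 1.0052 = 19.802 W.
P_in = P_out/η = 19.802/0.940 = 21.066 W.
I_p = P_in/V_p = 21.066/230 = 0.0916 A.

I_p ≈ 0.0916 A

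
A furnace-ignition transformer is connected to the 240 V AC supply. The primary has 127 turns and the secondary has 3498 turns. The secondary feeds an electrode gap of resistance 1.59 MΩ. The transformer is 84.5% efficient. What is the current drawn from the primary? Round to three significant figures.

V_s = 240 × 3498/127 = 6610.4 V.
I_s = V_s/R = 6610.4/(1.59×10^6) = 0.0041575 A.
P_out = V_s I_s = 6610.4 × 0.0041575 = 27.483 W.
P_in = P_out/η = 27.483/0.845 = 32.524 W.
I_p = P_in/V_p = 32.524/240 = 0.136 A.

I_p ≈ 0.136 A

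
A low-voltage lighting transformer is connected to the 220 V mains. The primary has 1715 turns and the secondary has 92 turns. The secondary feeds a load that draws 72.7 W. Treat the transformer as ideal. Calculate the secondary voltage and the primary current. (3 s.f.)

V_s ≈ 11.8 V, I_p ≈ 0.330 A

V_s = V_p × N_s/N_p = 220 × 92/1715 = 11.802 V.
I_s = P/V_s = 72.7/11.802 = 6.1601 A.
I_p = I_s × N_s/N_p = 6.1601 × 92/1715 = 0.330 A.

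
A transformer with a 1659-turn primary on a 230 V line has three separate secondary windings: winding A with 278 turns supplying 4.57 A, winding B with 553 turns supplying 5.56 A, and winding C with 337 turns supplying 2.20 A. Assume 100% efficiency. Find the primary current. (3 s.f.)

I_p ≈ 3.07 A

V_A = 230 × 278/1659 = 38.541 V; V_B = 230 × 553/1659 = 76.667 V; V_C = 230 × 337/1659 = 46.721 V.
P_out = V_A I_A + V_B I_B + V_C I_C = 38.541×4.57 + 76.667×5.56 + 46.721×2.20 = 176.13 + 426.27 + 102.79 = 705.19 W.
Ideal ⇒ P_in = P_out, so I_p = P_out/V_p = 705.19/230 = 3.07 A.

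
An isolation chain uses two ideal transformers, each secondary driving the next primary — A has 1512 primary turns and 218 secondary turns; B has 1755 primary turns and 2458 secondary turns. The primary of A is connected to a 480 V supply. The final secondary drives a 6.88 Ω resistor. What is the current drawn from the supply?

Secondary of A: V = 480.00 × 218/1512 = 69.206 V.
Secondary of B: V = 69.206 × 2458/1755 = 96.928 V.
I_load = 96.928/6.88 = 14.088 A, so P_out = 96.928 × 14.088 = 1365.6 W.
All ideal ⇒ P_in = P_out, so I_supply = 1365.6/480 = 2.84 A.

I_supply ≈ 2.84 A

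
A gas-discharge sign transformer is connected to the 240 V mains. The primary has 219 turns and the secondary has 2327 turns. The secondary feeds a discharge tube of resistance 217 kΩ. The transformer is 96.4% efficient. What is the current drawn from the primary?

V_s = 240 × 2327/219 = 2550.1 V.
I_s = V_s/R = 2550.1/217000 = 0.011752 A.
P_out = V_s I_s = 2550.1 × 0.011752 = 29.969 W.
P_in = P_out/η = 29.969/0.964 = 31.088 W.
I_p = P_in/V_p = 31.088/240 = 0.130 A.

I_p ≈ 0.130 A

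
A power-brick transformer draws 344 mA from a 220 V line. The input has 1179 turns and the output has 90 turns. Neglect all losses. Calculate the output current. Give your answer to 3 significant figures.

I_out ≈ 4.51 A

I_out/I_in = N_in/N_out, so I_out = 0.344 × 1179/90 = 4.51 A.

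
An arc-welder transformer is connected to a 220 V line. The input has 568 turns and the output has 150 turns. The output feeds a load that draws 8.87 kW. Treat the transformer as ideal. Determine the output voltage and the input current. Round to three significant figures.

V_out = V_in × N_out/N_in = 220 × 150/568 = 58.099 V.
I_out = P/V_out = 8870/58.099 = 152.67 A.
I_in = I_out × N_out/N_in = 152.67 × 150/568 = 40.3 A.

V_out ≈ 58.1 V, I_in ≈ 40.3 A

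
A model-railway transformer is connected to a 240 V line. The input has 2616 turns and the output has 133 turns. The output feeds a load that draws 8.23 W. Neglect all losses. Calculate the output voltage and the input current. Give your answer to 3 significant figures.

V_out ≈ 12.2 V, I_in ≈ 0.0343 A

V_out = V_in × N_out/N_in = 240 × 133/2616 = 12.202 V.
I_out = P/V_out = 8.23/12.202 = 0.67449 A.
I_in = I_out × N_out/N_in = 0.67449 × 133/2616 = 0.0343 A.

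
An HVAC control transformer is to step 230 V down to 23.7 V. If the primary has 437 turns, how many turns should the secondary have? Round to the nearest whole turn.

N_s = 45 turns

N_s/N_p = V_s/V_p, so N_s = 437 × 23.7/230 = 45.0 ≈ 45 turns.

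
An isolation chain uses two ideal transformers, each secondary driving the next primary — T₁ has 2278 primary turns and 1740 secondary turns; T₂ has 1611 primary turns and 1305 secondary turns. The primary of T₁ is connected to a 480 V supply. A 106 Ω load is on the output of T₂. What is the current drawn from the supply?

I_supply ≈ 1.73 A

Secondary of T₁: V = 480.00 × 1740/2278 = 366.64 V.
Secondary of T₂: V = 366.64 × 1305/1611 = 297.00 V.
I_load = 297.00/106 = 2.8019 A, so P_out = 297.00 × 2.8019 = 832.14 W.
All ideal ⇒ P_in = P_out, so I_supply = 832.14/480 = 1.73 A.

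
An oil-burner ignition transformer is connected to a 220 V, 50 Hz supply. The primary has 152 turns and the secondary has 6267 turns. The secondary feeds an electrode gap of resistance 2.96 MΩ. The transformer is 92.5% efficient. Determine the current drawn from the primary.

I_p ≈ 0.137 A

V_s = 220 × 6267/152 = 9070.7 V.
I_s = V_s/R = 9070.7/(2.96×10^6) = 0.0030644 A.
P_out = V_s I_s = 9070.7 × 0.0030644 = 27.796 W.
P_in = P_out/η = 27.796/0.925 = 30.050 W.
I_p = P_in/V_p = 30.050/220 = 0.137 A.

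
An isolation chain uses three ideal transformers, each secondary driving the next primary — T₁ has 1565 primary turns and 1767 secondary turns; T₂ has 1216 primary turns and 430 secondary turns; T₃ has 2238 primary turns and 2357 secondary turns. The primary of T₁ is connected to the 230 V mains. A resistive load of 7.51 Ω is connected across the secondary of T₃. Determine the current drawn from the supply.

After T₁: V = 230.00 × 1767/1565 = 259.69 V.
After T₂: V = 259.69 × 430/1216 = 91.830 V.
After T₃: V = 91.830 × 2357/2238 = 96.713 V.
I_load = 96.713/7.51 = 12.878 A, so P_out = 96.713 × 12.878 = 1245.5 W.
All ideal ⇒ P_in = P_out, so I_supply = 1245.5/230 = 5.42 A.

I_supply ≈ 5.42 A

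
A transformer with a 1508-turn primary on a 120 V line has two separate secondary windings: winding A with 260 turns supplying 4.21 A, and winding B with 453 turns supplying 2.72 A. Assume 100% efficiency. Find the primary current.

V_A = 120 × 260/1508 = 20.690 V; V_B = 120 × 453/1508 = 36.048 V.
P_out = V_A I_A + V_B I_B = 20.690×4.21 + 36.048×2.72 = 87.103 + 98.050 = 185.15 W.
Ideal ⇒ P_in = P_out, so I_p = P_out/V_p = 185.15/120 = 1.54 A.

I_p ≈ 1.54 A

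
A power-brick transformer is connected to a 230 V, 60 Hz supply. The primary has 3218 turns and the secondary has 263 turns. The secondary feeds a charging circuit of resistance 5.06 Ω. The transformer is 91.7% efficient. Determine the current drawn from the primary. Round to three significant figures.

I_p ≈ 0.331 A

V_s = 230 × 263/3218 = 18.797 V.
I_s = V_s/R = 18.797/5.06 = 3.7149 A.
P_out = V_s I_s = 18.797 × 3.7149 = 69.830 W.
P_in = P_out/η = 69.830/0.917 = 76.151 W.
I_p = P_in/V_p = 76.151/230 = 0.331 A.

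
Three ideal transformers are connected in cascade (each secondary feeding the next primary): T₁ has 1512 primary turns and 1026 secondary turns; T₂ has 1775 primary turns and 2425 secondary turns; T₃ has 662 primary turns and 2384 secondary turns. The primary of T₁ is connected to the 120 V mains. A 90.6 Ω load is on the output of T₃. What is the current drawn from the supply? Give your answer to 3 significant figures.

Secondary of T₁: V = 120.00 × 1026/1512 = 81.429 V.
Secondary of T₂: V = 81.429 × 2425/1775 = 111.25 V.
Secondary of T₃: V = 111.25 × 2384/662 = 400.63 V.
I_load = 400.63/90.6 = 4.4219 A, so P_out = 400.63 × 4.4219 = 1771.5 W.
All ideal ⇒ P_in = P_out, so I_supply = 1771.5/120 = 14.8 A.

I_supply ≈ 14.8 A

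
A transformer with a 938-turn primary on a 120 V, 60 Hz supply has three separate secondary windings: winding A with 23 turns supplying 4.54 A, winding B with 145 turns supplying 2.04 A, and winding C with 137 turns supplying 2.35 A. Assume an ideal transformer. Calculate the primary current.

V_A = 120 × 23/938 = 2.9424 V; V_B = 120 × 145/938 = 18.550 V; V_C = 120 × 137/938 = 17.527 V.
P_out = V_A I_A + V_B I_B + V_C I_C = 2.9424×4.54 + 18.550×2.04 + 17.527×2.35 = 13.359 + 37.842 + 41.188 = 92.388 W.
Ideal ⇒ P_in = P_out, so I_p = P_out/V_p = 92.388/120 = 0.770 A.

I_p ≈ 0.770 A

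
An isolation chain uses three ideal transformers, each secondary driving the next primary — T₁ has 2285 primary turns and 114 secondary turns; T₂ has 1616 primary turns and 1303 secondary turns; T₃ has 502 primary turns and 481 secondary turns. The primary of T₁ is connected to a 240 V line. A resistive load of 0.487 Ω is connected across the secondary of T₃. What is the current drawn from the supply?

I_supply ≈ 0.732 A

Secondary of T₁: V = 240.00 × 114/2285 = 11.974 V.
Secondary of T₂: V = 11.974 × 1303/1616 = 9.6546 V.
Secondary of T₃: V = 9.6546 × 481/502 = 9.2507 V.
I_load = 9.2507/0.487 = 18.995 A, so P_out = 9.2507 × 18.995 = 175.72 W.
All ideal ⇒ P_in = P_out, so I_supply = 175.72/240 = 0.732 A.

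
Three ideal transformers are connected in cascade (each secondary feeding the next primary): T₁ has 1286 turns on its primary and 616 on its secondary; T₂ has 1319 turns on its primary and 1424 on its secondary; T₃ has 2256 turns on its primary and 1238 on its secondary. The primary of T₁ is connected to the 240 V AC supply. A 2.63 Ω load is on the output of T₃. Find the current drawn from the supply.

I_supply ≈ 7.35 A

Secondary of T₁: V = 240.00 × 616/1286 = 114.96 V.
Secondary of T₂: V = 114.96 × 1424/1319 = 124.11 V.
Secondary of T₃: V = 124.11 × 1238/2256 = 68.108 V.
I_load = 68.108/2.63 = 25.897 A, so P_out = 68.108 × 25.897 = 1763.8 W.
All ideal ⇒ P_in = P_out, so I_supply = 1763.8/240 = 7.35 A.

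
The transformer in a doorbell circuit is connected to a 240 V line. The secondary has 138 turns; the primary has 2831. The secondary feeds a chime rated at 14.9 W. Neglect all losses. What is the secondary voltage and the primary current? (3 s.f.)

V_s = V_p × N_s/N_p = 240 × 138/2831 = 11.699 V.
I_s = P/V_s = 14.9/11.699 = 1.2736 A.
I_p = I_s × N_s/N_p = 1.2736 × 138/2831 = 0.0621 A.

V_s ≈ 11.7 V, I_p ≈ 0.0621 A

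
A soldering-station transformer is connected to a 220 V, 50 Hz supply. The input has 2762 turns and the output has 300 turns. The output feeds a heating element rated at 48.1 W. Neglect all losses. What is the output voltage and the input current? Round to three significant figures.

V_out ≈ 23.9 V, I_in ≈ 0.219 A

V_out = V_in × N_out/N_in = 220 × 300/2762 = 23.896 V.
I_out = P/V_out = 48.1/23.896 = 2.0129 A.
I_in = I_out × N_out/N_in = 2.0129 × 300/2762 = 0.219 A.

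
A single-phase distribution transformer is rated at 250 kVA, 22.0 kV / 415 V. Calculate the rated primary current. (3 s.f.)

I_p ≈ 11.4 A

I_p = S/V_p = 250000/22000 = 11.4 A.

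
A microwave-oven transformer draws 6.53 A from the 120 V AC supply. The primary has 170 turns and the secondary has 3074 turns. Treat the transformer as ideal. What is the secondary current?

I_s ≈ 0.361 A

I_s/I_p = N_p/N_s, so I_s = 6.53 × 170/3074 = 0.361 A.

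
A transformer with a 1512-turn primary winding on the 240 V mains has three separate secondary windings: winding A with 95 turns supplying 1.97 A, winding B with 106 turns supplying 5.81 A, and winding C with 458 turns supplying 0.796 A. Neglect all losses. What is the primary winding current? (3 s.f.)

V_A = 240 × 95/1512 = 15.079 V; V_B = 240 × 106/1512 = 16.825 V; V_C = 240 × 458/1512 = 72.698 V.
P_out = V_A I_A + V_B I_B + V_C I_C = 15.079×1.97 + 16.825×5.81 + 72.698×0.796 = 29.706 + 97.756 + 57.868 = 185.33 W.
Ideal ⇒ P_in = P_out, so I_p = P_out/V_p = 185.33/240 = 0.772 A.

I_p ≈ 0.772 A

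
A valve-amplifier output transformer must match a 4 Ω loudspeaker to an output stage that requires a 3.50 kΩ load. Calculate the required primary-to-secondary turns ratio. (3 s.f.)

Z_p/Z_s = (N_p/N_s)², so N_p/N_s = √(3500/4) = √875 = 29.6.

N_p/N_s ≈ 29.6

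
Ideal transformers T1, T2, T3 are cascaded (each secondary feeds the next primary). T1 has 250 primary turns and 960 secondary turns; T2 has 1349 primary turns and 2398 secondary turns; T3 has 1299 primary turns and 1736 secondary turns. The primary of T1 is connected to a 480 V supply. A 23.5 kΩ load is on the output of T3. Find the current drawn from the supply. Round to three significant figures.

I_supply ≈ 1.70 A

Secondary of T1: V = 480.00 × 960/250 = 1843.2 V.
Secondary of T2: V = 1843.2 × 2398/1349 = 3276.5 V.
Secondary of T3: V = 3276.5 × 1736/1299 = 4378.8 V.
I_load = 4378.8/23500 = 0.18633 A, so P_out = 4378.8 × 0.18633 = 815.89 W.
All ideal ⇒ P_in = P_out, so I_supply = 815.89/480 = 1.70 A.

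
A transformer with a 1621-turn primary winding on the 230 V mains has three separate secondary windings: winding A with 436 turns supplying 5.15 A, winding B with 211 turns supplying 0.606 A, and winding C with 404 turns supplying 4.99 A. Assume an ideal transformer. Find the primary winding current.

V_A = 230 × 436/1621 = 61.863 V; V_B = 230 × 211/1621 = 29.938 V; V_C = 230 × 404/1621 = 57.323 V.
P_out = V_A I_A + V_B I_B + V_C I_C = 61.863×5.15 + 29.938×0.606 + 57.323×4.99 = 318.59 + 18.143 + 286.04 = 622.78 W.
Ideal ⇒ P_in = P_out, so I_p = P_out/V_p = 622.78/230 = 2.71 A.

I_p ≈ 2.71 A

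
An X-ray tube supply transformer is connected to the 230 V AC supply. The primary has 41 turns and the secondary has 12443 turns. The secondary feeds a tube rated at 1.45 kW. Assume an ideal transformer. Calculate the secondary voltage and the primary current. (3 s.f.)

V_s ≈ 69800 V, I_p ≈ 6.30 A

V_s = V_p × N_s/N_p = 230 × 12443/41 = 69802 V.
I_s = P/V_s = 1450/69802 = 0.020773 A.
I_p = I_s × N_s/N_p = 0.020773 × 12443/41 = 6.30 A.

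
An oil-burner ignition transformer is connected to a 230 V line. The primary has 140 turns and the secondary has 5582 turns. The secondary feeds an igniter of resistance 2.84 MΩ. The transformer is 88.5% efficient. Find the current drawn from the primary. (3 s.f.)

I_p ≈ 0.145 A

V_s = 230 × 5582/140 = 9170.4 V.
I_s = V_s/R = 9170.4/(2.84×10^6) = 0.0032290 A.
P_out = V_s I_s = 9170.4 × 0.0032290 = 29.612 W.
P_in = P_out/η = 29.612/0.885 = 33.459 W.
I_p = P_in/V_p = 33.459/230 = 0.145 A.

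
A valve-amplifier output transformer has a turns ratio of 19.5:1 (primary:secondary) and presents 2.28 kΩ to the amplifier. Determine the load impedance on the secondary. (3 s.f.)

Z_s = Z_p/(N_p/N_s)² = 2280/19.5² = 6.00 Ω.

Z_s ≈ 6.00 Ω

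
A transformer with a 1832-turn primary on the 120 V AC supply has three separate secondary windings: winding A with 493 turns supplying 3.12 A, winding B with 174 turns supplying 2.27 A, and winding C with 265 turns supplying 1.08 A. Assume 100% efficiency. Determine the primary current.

V_A = 120 × 493/1832 = 32.293 V; V_B = 120 × 174/1832 = 11.397 V; V_C = 120 × 265/1832 = 17.358 V.
P_out = V_A I_A + V_B I_B + V_C I_C = 32.293×3.12 + 11.397×2.27 + 17.358×1.08 = 100.75 + 25.872 + 18.747 = 145.37 W.
Ideal ⇒ P_in = P_out, so I_p = P_out/V_p = 145.37/120 = 1.21 A.

I_p ≈ 1.21 A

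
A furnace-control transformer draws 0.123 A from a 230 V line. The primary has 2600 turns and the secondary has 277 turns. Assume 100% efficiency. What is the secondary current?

I_s ≈ 1.15 A

I_s/I_p = N_p/N_s, so I_s = 0.123 × 2600/277 = 1.15 A.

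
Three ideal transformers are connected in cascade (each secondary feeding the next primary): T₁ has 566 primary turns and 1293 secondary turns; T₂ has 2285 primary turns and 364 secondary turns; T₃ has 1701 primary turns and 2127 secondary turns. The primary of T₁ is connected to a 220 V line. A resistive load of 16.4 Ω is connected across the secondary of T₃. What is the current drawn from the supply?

I_supply ≈ 2.78 A

After T₁: V = 220.00 × 1293/566 = 502.58 V.
After T₂: V = 502.58 × 364/2285 = 80.061 V.
After T₃: V = 80.061 × 2127/1701 = 100.11 V.
I_load = 100.11/16.4 = 6.1043 A, so P_out = 100.11 × 6.1043 = 611.11 W.
All ideal ⇒ P_in = P_out, so I_supply = 611.11/220 = 2.78 A.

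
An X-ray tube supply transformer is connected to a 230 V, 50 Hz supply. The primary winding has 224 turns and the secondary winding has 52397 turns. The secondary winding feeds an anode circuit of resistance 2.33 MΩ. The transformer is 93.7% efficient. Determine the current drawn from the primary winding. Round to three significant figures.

V_s = 230 × 52397/224 = 53800 V.
I_s = V_s/R = 53800/(2.33×10^6) = 0.023090 A.
P_out = V_s I_s = 53800 × 0.023090 = 1242.3 W.
P_in = P_out/η = 1242.3/0.937 = 1325.8 W.
I_p = P_in/V_p = 1325.8/230 = 5.76 A.

I_p ≈ 5.76 A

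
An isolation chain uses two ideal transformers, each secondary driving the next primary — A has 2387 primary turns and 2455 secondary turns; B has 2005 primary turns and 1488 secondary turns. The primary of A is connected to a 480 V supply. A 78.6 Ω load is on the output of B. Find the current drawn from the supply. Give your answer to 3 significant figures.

Secondary of A: V = 480.00 × 2455/2387 = 493.67 V.
Secondary of B: V = 493.67 × 1488/2005 = 366.38 V.
I_load = 366.38/78.6 = 4.6613 A, so P_out = 366.38 × 4.6613 = 1707.8 W.
All ideal ⇒ P_in = P_out, so I_supply = 1707.8/480 = 3.56 A.

I_supply ≈ 3.56 A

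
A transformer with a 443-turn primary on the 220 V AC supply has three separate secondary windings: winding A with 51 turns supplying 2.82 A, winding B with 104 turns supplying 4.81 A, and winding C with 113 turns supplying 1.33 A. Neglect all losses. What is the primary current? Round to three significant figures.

I_p ≈ 1.79 A

V_A = 220 × 51/443 = 25.327 V; V_B = 220 × 104/443 = 51.648 V; V_C = 220 × 113/443 = 56.117 V.
P_out = V_A I_A + V_B I_B + V_C I_C = 25.327×2.82 + 51.648×4.81 + 56.117×1.33 = 71.423 + 248.43 + 74.636 = 394.49 W.
Ideal ⇒ P_in = P_out, so I_p = P_out/V_p = 394.49/220 = 1.79 A.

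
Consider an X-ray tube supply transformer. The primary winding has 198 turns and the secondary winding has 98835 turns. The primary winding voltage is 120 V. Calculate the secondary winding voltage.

V_s ≈ 59900 V

V_s/V_p = N_s/N_p, so V_s = 120 × 98835/198 = 59900 V.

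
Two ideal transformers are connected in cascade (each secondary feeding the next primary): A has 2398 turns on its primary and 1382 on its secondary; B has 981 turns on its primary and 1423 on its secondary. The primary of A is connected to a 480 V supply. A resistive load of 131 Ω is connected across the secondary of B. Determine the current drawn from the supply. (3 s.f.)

After A: V = 480.00 × 1382/2398 = 276.63 V.
After B: V = 276.63 × 1423/981 = 401.27 V.
I_load = 401.27/131 = 3.0631 A, so P_out = 401.27 × 3.0631 = 1229.1 W.
All ideal ⇒ P_in = P_out, so I_supply = 1229.1/480 = 2.56 A.

I_supply ≈ 2.56 A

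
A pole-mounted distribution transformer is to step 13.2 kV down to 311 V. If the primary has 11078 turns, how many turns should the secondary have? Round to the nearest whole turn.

N_s = 261 turns

N_s/N_p = V_s/V_p, so N_s = 11078 × 311/13200 = 261.0 ≈ 261 turns.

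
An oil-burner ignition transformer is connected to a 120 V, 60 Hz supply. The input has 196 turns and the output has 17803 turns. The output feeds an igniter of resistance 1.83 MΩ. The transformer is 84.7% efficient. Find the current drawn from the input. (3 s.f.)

I_in ≈ 0.639 A

V_out = 120 × 17803/196 = 10900 V.
I_out = V_out/R = 10900/(1.83×10^6) = 0.0059562 A.
P_out = V_out I_out = 10900 × 0.0059562 = 64.921 W.
P_in = P_out/η = 64.921/0.847 = 76.648 W.
I_in = P_in/V_in = 76.648/120 = 0.639 A.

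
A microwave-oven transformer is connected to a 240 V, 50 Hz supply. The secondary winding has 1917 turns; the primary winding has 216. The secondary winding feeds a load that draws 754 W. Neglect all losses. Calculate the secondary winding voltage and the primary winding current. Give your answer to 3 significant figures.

V_s = V_p × N_s/N_p = 240 × 1917/216 = 2130.0 V.
I_s = P/V_s = 754/2130.0 = 0.35399 A.
I_p = I_s × N_s/N_p = 0.35399 × 1917/216 = 3.14 A.

V_s ≈ 2130 V, I_p ≈ 3.14 A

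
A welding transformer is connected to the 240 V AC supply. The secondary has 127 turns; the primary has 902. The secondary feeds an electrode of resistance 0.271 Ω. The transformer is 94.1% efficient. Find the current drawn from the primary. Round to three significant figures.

V_s = 240 × 127/902 = 33.792 V.
I_s = V_s/R = 33.792/0.271 = 124.69 A.
P_out = V_s I_s = 33.792 × 124.69 = 4213.5 W.
P_in = P_out/η = 4213.5/0.941 = 4477.7 W.
I_p = P_in/V_p = 4477.7/240 = 18.7 A.

I_p ≈ 18.7 A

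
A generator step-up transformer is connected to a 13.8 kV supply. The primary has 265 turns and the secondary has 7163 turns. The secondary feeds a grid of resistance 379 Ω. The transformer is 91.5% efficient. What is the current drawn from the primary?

I_p ≈ 29100 A

V_s = 13800 × 7163/265 = 373020 V.
I_s = V_s/R = 373020/379 = 984.21 A.
P_out = V_s I_s = 373020 × 984.21 = 3.6713×10^8 W.
P_in = P_out/η = 3.6713×10^8/0.915 = 4.0123×10^8 W.
I_p = P_in/V_p = 4.0123×10^8/13800 = 29100 A.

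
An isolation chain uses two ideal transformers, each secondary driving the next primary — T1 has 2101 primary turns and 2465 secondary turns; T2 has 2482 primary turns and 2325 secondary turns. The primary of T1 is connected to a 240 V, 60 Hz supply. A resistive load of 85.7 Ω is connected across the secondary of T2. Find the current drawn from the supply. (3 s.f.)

Secondary of T1: V = 240.00 × 2465/2101 = 281.58 V.
Secondary of T2: V = 281.58 × 2325/2482 = 263.77 V.
I_load = 263.77/85.7 = 3.0778 A, so P_out = 263.77 × 3.0778 = 811.83 W.
All ideal ⇒ P_in = P_out, so I_supply = 811.83/240 = 3.38 A.

I_supply ≈ 3.38 A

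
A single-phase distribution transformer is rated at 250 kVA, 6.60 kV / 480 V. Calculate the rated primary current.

I_p = S/V_p = 250000/6600 = 37.9 A.

I_p ≈ 37.9 A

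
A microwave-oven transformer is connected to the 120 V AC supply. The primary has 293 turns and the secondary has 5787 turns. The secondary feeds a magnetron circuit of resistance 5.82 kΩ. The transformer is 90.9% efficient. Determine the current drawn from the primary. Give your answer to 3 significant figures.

V_s = 120 × 5787/293 = 2370.1 V.
I_s = V_s/R = 2370.1/5820 = 0.40723 A.
P_out = V_s I_s = 2370.1 × 0.40723 = 965.19 W.
P_in = P_out/η = 965.19/0.909 = 1061.8 W.
I_p = P_in/V_p = 1061.8/120 = 8.85 A.

I_p ≈ 8.85 A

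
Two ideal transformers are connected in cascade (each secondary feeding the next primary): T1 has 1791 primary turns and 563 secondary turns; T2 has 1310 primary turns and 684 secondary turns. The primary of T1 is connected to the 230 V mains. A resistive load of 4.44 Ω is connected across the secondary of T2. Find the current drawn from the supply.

I_supply ≈ 1.40 A

Secondary of T1: V = 230.00 × 563/1791 = 72.300 V.
Secondary of T2: V = 72.300 × 684/1310 = 37.751 V.
I_load = 37.751/4.44 = 8.5024 A, so P_out = 37.751 × 8.5024 = 320.97 W.
All ideal ⇒ P_in = P_out, so I_supply = 320.97/230 = 1.40 A.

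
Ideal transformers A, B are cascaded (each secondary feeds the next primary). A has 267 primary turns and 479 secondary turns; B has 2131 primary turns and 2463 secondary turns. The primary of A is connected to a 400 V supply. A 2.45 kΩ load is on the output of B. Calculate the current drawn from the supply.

After A: V = 400.00 × 479/267 = 717.60 V.
After B: V = 717.60 × 2463/2131 = 829.40 V.
I_load = 829.40/2450 = 0.33853 A, so P_out = 829.40 × 0.33853 = 280.78 W.
All ideal ⇒ P_in = P_out, so I_supply = 280.78/400 = 0.702 A.

I_supply ≈ 0.702 A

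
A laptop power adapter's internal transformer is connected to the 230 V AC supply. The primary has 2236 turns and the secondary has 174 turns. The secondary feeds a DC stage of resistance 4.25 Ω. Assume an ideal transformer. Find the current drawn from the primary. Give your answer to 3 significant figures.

I_p ≈ 0.328 A

V_s = V_p × N_s/N_p = 230 × 174/2236 = 17.898 V.
I_s = V_s/R = 17.898/4.25 = 4.2113 A.
For an ideal transformer I_p N_p = I_s N_s, so I_p = 4.2113 × 174/2236 = 0.328 A.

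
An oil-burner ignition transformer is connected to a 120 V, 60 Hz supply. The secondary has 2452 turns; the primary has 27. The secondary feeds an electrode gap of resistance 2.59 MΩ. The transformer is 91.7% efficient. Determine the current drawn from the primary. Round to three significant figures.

I_p ≈ 0.417 A

V_s = 120 × 2452/27 = 10898 V.
I_s = V_s/R = 10898/(2.59×10^6) = 0.0042076 A.
P_out = V_s I_s = 10898 × 0.0042076 = 45.854 W.
P_in = P_out/η = 45.854/0.917 = 50.004 W.
I_p = P_in/V_p = 50.004/120 = 0.417 A.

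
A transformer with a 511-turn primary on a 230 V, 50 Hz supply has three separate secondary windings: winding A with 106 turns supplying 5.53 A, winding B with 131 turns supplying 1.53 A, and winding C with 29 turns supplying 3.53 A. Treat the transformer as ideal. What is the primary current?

I_p ≈ 1.74 A

V_A = 230 × 106/511 = 47.710 V; V_B = 230 × 131/511 = 58.963 V; V_C = 230 × 29/511 = 13.053 V.
P_out = V_A I_A + V_B I_B + V_C I_C = 47.710×5.53 + 58.963×1.53 + 13.053×3.53 = 263.84 + 90.213 + 46.077 = 400.13 W.
Ideal ⇒ P_in = P_out, so I_p = P_out/V_p = 400.13/230 = 1.74 A.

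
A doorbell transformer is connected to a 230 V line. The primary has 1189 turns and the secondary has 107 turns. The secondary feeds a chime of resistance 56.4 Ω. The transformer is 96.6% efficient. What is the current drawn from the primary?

I_p ≈ 0.0342 A

V_s = 230 × 107/1189 = 20.698 V.
I_s = V_s/R = 20.698/56.4 = 0.36699 A.
P_out = V_s I_s = 20.698 × 0.36699 = 7.5959 W.
P_in = P_out/η = 7.5959/0.966 = 7.8633 W.
I_p = P_in/V_p = 7.8633/230 = 0.0342 A.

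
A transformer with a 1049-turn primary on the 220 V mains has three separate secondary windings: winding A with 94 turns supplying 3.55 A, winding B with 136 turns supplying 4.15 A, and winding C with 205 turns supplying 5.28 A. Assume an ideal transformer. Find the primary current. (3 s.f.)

V_A = 220 × 94/1049 = 19.714 V; V_B = 220 × 136/1049 = 28.522 V; V_C = 220 × 205/1049 = 42.993 V.
P_out = V_A I_A + V_B I_B + V_C I_C = 19.714×3.55 + 28.522×4.15 + 42.993×5.28 = 69.985 + 118.37 + 227.00 = 415.36 W.
Ideal ⇒ P_in = P_out, so I_p = P_out/V_p = 415.36/220 = 1.89 A.

I_p ≈ 1.89 A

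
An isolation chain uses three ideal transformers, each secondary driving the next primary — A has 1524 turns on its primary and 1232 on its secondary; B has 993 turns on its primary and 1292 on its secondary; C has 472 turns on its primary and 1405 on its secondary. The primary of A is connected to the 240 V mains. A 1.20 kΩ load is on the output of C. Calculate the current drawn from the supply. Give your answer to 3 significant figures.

I_supply ≈ 1.96 A

Secondary of A: V = 240.00 × 1232/1524 = 194.02 V.
Secondary of B: V = 194.02 × 1292/993 = 252.44 V.
Secondary of C: V = 252.44 × 1405/472 = 751.42 V.
I_load = 751.42/1200 = 0.62619 A, so P_out = 751.42 × 0.62619 = 470.53 W.
All ideal ⇒ P_in = P_out, so I_supply = 470.53/240 = 1.96 A.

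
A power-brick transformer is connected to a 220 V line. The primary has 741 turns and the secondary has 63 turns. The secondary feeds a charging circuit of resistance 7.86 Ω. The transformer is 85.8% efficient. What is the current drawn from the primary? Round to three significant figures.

V_s = 220 × 63/741 = 18.704 V.
I_s = V_s/R = 18.704/7.86 = 2.3797 A.
P_out = V_s I_s = 18.704 × 2.3797 = 44.511 W.
P_in = P_out/η = 44.511/0.858 = 51.878 W.
I_p = P_in/V_p = 51.878/220 = 0.236 A.

I_p ≈ 0.236 A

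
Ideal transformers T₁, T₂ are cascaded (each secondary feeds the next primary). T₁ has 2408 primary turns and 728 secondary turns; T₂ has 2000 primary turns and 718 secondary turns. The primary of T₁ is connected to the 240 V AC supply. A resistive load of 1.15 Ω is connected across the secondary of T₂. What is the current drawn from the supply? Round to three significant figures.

I_supply ≈ 2.46 A

Secondary of T₁: V = 240.00 × 728/2408 = 72.558 V.
Secondary of T₂: V = 72.558 × 718/2000 = 26.048 V.
I_load = 26.048/1.15 = 22.651 A, so P_out = 26.048 × 22.651 = 590.02 W.
All ideal ⇒ P_in = P_out, so I_supply = 590.02/240 = 2.46 A.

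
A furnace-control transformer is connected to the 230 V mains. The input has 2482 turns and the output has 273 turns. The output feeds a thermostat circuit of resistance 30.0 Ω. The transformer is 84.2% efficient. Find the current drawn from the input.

I_in ≈ 0.110 A

V_out = 230 × 273/2482 = 25.298 V.
I_out = V_out/R = 25.298/30.0 = 0.84327 A.
P_out = V_out I_out = 25.298 × 0.84327 = 21.333 W.
P_in = P_out/η = 21.333/0.842 = 25.336 W.
I_in = P_in/V_in = 25.336/230 = 0.110 A.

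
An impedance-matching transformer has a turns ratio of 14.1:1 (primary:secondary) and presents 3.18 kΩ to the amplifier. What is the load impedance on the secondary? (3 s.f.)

Z_s = Z_p/(N_p/N_s)² = 3180/14.1² = 16.0 Ω.

Z_s ≈ 16.0 Ω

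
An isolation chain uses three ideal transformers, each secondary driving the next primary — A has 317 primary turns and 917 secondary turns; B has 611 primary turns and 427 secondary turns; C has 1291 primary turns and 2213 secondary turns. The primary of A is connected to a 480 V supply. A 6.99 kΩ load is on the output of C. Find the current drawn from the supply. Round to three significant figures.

I_supply ≈ 0.825 A

After A: V = 480.00 × 917/317 = 1388.5 V.
After B: V = 1388.5 × 427/611 = 970.37 V.
After C: V = 970.37 × 2213/1291 = 1663.4 V.
I_load = 1663.4/6990 = 0.23797 A, so P_out = 1663.4 × 0.23797 = 395.83 W.
All ideal ⇒ P_in = P_out, so I_supply = 395.83/480 = 0.825 A.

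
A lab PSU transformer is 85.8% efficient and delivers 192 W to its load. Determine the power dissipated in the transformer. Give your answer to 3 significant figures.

P_loss ≈ 31.8 W

P_in = P_out/η = 192/0.858 = 223.776 W.
P_loss = P_in − P_out = 223.776 − 192 = 31.8 W.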